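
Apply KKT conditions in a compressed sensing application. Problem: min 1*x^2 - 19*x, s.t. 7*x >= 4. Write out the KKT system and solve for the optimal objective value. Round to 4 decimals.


Step 1: Try lambda = 0 (constraint inactive).
Stationarity: 2*1*x - 19 = 0
x* = 19/(2*1) = 9.5
Check constraint: 7*9.5 = 66.5 >= 4 -- satisfied.
Step 2: Compute optimal value.
f(x*) = 1*9.5^2 - 19*9.5 = -90.25


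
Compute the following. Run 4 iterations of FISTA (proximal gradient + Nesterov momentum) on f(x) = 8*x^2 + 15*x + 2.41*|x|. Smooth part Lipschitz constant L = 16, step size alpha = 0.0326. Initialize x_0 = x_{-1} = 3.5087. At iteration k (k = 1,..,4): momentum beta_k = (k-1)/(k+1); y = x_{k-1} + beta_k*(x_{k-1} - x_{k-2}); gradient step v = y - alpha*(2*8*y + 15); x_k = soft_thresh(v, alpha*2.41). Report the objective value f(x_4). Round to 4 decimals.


FISTA on f(x) = 8*x^2 + 15*x + 2.41*|x|
L = 16, alpha = 0.0326
Iteration 1: beta = 0.0, y = 3.5087 + 0.0*(3.5087 - 3.5087) = 3.5087
  grad(y) = 71.1392, v = y - alpha*grad = 1.1896
  prox(v) = soft_thresh(1.1896, 0.0786) = 1.111
Iteration 2: beta = 0.3333, y = 1.111 + 0.3333*(1.111 - 3.5087) = 0.3118
  grad(y) = 19.9882, v = y - alpha*grad = -0.3399
  prox(v) = soft_thresh(-0.3399, 0.0786) = -0.2613
Iteration 3: beta = 0.5, y = -0.2613 + 0.5*(-0.2613 - 1.111) = -0.9474
  grad(y) = -0.1589, v = y - alpha*grad = -0.9423
  prox(v) = soft_thresh(-0.9423, 0.0786) = -0.8637
Iteration 4: beta = 0.6, y = -0.8637 + 0.6*(-0.8637 + 0.2613) = -1.2251
  grad(y) = -4.602, v = y - alpha*grad = -1.0751
  prox(v) = soft_thresh(-1.0751, 0.0786) = -0.9965
f(x_4) = 8*(-0.9965)^2 + 15*(-0.9965) + 2.41*|-0.9965| = -4.6017


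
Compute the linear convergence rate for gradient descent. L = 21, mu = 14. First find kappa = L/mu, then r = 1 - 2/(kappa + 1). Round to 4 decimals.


Step 1: Compute the condition number.
kappa = L/mu = 21/14 = 1.5
Step 2: Compute the convergence rate.
r = 1 - 2/(kappa + 1) = 1 - 2*mu/(L + mu) = (L - mu)/(L + mu) = 7/35 = 0.2


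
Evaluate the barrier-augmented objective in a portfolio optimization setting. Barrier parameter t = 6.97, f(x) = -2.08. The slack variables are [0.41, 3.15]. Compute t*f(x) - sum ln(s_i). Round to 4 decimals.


Step 1: Compute log-barrier.
ln values: [-0.8916, 1.1474]
phi = -(-0.8916 + 1.1474) = -0.2558
Step 2: Compute augmented objective.
t*f(x) = 6.97*-2.08 = -14.4976
Total = -14.4976 - 0.2558 = -14.7534


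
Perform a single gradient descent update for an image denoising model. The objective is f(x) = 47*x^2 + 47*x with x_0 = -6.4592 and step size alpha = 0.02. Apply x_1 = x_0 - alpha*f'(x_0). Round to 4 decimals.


We compute the gradient at x_0 and apply the update.
f'(x) = 94*x + 47
f'(-6.4592) = 94*-6.4592 + 47 = -560.1648
x_1 = -6.4592 - 0.02*-560.1648 = 4.7441


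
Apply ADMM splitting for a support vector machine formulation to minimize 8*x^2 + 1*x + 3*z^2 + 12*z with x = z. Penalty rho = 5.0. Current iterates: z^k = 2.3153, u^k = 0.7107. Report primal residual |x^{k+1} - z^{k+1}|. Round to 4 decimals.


ADMM iteration with rho = 5.0, z^k = 2.3153, u^k = 0.7107
Step 1: x-update.
Minimize 8*x^2 + 1*x + (5.0/2)*(x - 2.3153 + 0.7107)^2
FOC: (2*8 + 5.0)*x = -1 + 5.0*(2.3153 - 0.7107)
x^{k+1} = 0.3344
Step 2: z-update.
Minimize 3*z^2 + 12*z + (5.0/2)*(0.3344 - z + 0.7107)^2
FOC: (2*3 + 5.0)*z = -12 + 5.0*(0.3344 + 0.7107)
z^{k+1} = -0.6159
Step 3: u-update.
u^{k+1} = 0.7107 + 0.3344 + 0.6159 = 1.661
Step 4: Primal residual = |0.3344 + 0.6159| = 0.9503


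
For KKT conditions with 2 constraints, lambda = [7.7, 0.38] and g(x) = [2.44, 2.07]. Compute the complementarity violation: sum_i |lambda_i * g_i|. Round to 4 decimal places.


KKT complementary slackness check:
lambda_1 * g_1 = 7.7 * 2.44 = 18.788
lambda_2 * g_2 = 0.38 * 2.07 = 0.7866
Total violation = 18.788 + 0.7866 = 19.5746


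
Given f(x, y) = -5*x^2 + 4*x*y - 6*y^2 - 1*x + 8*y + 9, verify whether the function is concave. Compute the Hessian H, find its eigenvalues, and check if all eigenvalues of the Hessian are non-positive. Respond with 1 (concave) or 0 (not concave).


The Hessian of f(x,y) = -5*x^2 + 4*x*y - 6*y^2 - 1*x + 8*y + 9 is:
H = [[-10, 4], [4, -12]]
Trace = -10 - 12 = -22
Determinant = -10*-12 - (4)^2 = 104
Discriminant = (-22)^2 - 4*104 = 68.0
Eigenvalues: lambda_1 = -15.1231, lambda_2 = -6.8769
The function is concave.

1


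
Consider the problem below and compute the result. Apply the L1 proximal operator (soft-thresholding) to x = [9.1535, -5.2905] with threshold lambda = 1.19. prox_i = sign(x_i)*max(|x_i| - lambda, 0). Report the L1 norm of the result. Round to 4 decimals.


Soft-thresholding with lambda = 1.19:
prox(9.1535) = sign(9.1535)*max(|9.1535| - 1.19, 0) = 7.9635
prox(-5.2905) = sign(-5.2905)*max(|-5.2905| - 1.19, 0) = -4.1005
prox(x) = [7.9635, -4.1005]
||prox(x)||_1 = 7.9635 + 4.1005 = 12.064


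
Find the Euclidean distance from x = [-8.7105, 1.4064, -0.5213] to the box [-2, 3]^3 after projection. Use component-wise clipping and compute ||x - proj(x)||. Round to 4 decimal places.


Project each component onto [-2, 3].
clip(-8.7105) = -2.0, clip(1.4064) = 1.4064, clip(-0.5213) = -0.5213
Projection = [-2.0, 1.4064, -0.5213]
Squared diffs: [45.0308, 0.0, 0.0]
Distance = sqrt(45.0308) = 6.7105


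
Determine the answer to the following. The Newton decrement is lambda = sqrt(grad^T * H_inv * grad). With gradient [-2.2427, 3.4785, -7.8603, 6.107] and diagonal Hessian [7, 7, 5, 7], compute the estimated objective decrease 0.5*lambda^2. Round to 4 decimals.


Step 1: H is diagonal, so H^(-1) * g = [-0.3204, 0.4969, -1.5721, 0.8724].
Step 2: g^T H^(-1) g = sum_i g_i^2 / H_ii
  = (-2.2427)^2/7 + (3.4785)^2/7 + (-7.8603)^2/5 + (6.107)^2/7
  = 0.7185 + 1.7286 + 12.3569 + 5.3279 = 20.1319
Step 3: Objective decrease = 0.5 * g^T H^(-1) g = 10.0659


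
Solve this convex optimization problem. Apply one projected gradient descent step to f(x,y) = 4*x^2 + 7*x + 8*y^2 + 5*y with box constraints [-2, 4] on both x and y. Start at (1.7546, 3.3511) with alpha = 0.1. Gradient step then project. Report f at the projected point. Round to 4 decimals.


Step 1: Compute gradient at (1.7546, 3.3511).
grad_x = 2*4*1.7546 + 7 = 21.0368
grad_y = 2*8*3.3511 + 5 = 58.6176
Step 2: Gradient step.
x_raw = 1.7546 - 0.1*21.0368 = -0.3491
y_raw = 3.3511 - 0.1*58.6176 = -2.5107
Step 3: Project onto [-2, 4].
x_proj = clip(-0.3491) = -0.3491
y_proj = clip(-2.5107) = -2.0
Step 4: Evaluate f.
f(-0.3491, -2.0) = 20.0439


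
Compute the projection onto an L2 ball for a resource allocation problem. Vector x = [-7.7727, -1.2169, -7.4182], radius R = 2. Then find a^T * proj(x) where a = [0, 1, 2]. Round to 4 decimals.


Step 1: Compute ||x|| (intermediates to 6 decimals).
||x|| = sqrt((-7.7727)^2 + (-1.2169)^2 + (-7.4182)^2) = 10.813205
Step 2: Project.
Since ||x|| > R, scale = R/||x|| = 2/10.813205 = 0.184959, proj(x) = scale * x
proj(x) = [-1.437631, -0.225077, -1.372063]
Step 3: Dot product.
a^T * proj(x) = 0*(-1.437631) + 1*(-0.225077) + 2*(-1.372063) = -2.9692


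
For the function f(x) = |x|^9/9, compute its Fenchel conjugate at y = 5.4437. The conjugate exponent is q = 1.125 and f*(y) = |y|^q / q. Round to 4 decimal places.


The conjugate exponent q satisfies 1/p + 1/q = 1.
p = 9, so q = 9/(9 - 1) = 1.125
|y|^q = 5.4437^1.125 = 6.7279
f*(5.4437) = 6.7279 / 1.125 = 5.9804


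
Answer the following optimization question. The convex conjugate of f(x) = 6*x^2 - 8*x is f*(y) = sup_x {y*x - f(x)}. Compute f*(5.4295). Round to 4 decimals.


f*(y) = sup_x {y*x - a*x^2 - b*x} = sup_x {(y-b)*x - a*x^2}
FOC: (y - b) - 2a*x = 0 => x* = (y - b)/(2a)
x* = (5.4295 + 8)/(2*6) = 1.1191
f*(5.4295) = (y-b)^2/(4a) = (5.4295 + 8)^2/(4*6)
= 180.3515/24 = 7.5146


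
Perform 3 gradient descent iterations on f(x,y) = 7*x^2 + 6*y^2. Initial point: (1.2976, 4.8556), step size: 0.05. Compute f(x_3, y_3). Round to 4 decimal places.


Gradient descent on f(x,y) = 7*x^2 + 6*y^2.
Starting point: (1.2976, 4.8556), alpha = 0.05
Step 1: grad_x = 2*7*1.2976 = 18.1664, grad_y = 2*6*4.8556 = 58.2672
  x_1 = 1.2976 - 0.05*18.1664 = 0.3893
  y_1 = 4.8556 - 0.05*58.2672 = 1.9422
Step 2: grad_x = 2*7*0.3893 = 5.4499, grad_y = 2*6*1.9422 = 23.3069
  x_2 = 0.3893 - 0.05*5.4499 = 0.1168
  y_2 = 1.9422 - 0.05*23.3069 = 0.7769
Step 3: grad_x = 2*7*0.1168 = 1.635, grad_y = 2*6*0.7769 = 9.3228
  x_3 = 0.1168 - 0.05*1.635 = 0.035
  y_3 = 0.7769 - 0.05*9.3228 = 0.3108
f(0.035, 0.3108) = 7*0.035^2 + 6*0.3108^2 = 0.588


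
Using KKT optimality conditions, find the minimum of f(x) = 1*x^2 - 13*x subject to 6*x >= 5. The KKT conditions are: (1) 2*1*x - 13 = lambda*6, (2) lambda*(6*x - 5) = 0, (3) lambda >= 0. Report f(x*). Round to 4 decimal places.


Step 1: Try lambda = 0 (constraint inactive).
Stationarity: 2*1*x - 13 = 0
x* = 13/(2*1) = 6.5
Check constraint: 6*6.5 = 39.0 >= 5 -- satisfied.
Step 2: Compute optimal value.
f(x*) = 1*6.5^2 - 13*6.5 = -42.25


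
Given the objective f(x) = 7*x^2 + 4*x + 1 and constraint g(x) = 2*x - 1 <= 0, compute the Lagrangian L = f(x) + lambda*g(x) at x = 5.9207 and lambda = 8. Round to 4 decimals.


Step 1: Evaluate f(x).
f(5.9207) = 7*5.9207^2 + 4*5.9207 + 1 = 270.0656
Step 2: Evaluate g(x).
g(5.9207) = 2*5.9207 - 1 = 10.8414
Step 3: Compute Lagrangian.
L = 270.0656 + 8*10.8414 = 356.7968


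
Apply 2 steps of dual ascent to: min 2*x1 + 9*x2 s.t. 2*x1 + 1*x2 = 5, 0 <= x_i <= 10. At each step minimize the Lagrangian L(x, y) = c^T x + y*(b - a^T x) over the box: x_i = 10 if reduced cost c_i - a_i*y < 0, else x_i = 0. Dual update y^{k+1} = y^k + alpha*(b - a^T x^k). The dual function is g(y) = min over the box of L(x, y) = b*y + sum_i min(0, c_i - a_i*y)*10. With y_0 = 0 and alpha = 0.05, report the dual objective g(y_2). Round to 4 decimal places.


Dual ascent for LP: min 2*x1 + 9*x2, 2*x1 + 1*x2 = 5, 0 <= x_i <= 10
Step 1: y^k = 0.0, reduced costs: (2.0, 9.0)
  x^k = (0.0, 0.0), subgradient = b - a^T x = 5.0
  y^{k+1} = 0.0 + 0.05*5.0 = 0.25
Step 2: y^k = 0.25, reduced costs: (1.5, 8.75)
  x^k = (0.0, 0.0), subgradient = b - a^T x = 5.0
  y^{k+1} = 0.25 + 0.05*5.0 = 0.5
Dual objective at y_2 = 0.5: reduced costs (1.0, 8.5), box minimizer x = (0.0, 0.0)
g(y_2) = b*y + (c1 - a1*y)*x1 + (c2 - a2*y)*x2 = 5*0.5 + 1.0*0.0 + 8.5*0.0 = 2.5 + 0.0 + 0.0 = 2.5


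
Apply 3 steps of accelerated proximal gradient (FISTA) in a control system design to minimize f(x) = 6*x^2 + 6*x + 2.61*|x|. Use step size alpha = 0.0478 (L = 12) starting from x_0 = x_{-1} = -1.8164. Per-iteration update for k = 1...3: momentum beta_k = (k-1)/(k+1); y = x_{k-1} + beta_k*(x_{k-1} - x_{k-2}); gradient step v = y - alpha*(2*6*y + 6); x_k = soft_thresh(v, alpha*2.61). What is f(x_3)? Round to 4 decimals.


FISTA on f(x) = 6*x^2 + 6*x + 2.61*|x|
L = 12, alpha = 0.0478
Iteration 1: beta = 0.0, y = -1.8164 + 0.0*(-1.8164 + 1.8164) = -1.8164
  grad(y) = -15.7968, v = y - alpha*grad = -1.0613
  prox(v) = soft_thresh(-1.0613, 0.1248) = -0.9366
Iteration 2: beta = 0.3333, y = -0.9366 + 0.3333*(-0.9366 + 1.8164) = -0.6433
  grad(y) = -1.7193, v = y - alpha*grad = -0.5611
  prox(v) = soft_thresh(-0.5611, 0.1248) = -0.4363
Iteration 3: beta = 0.5, y = -0.4363 + 0.5*(-0.4363 + 0.9366) = -0.1862
  grad(y) = 3.7653, v = y - alpha*grad = -0.3662
  prox(v) = soft_thresh(-0.3662, 0.1248) = -0.2414
f(x_3) = 6*(-0.2414)^2 + 6*(-0.2414) + 2.61*|-0.2414| = -0.4687


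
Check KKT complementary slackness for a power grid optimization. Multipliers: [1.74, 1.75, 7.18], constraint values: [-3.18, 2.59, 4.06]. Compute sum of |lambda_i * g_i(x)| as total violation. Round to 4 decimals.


KKT complementary slackness check:
lambda_1 * g_1 = 1.74 * -3.18 = -5.5332
lambda_2 * g_2 = 1.75 * 2.59 = 4.5325
lambda_3 * g_3 = 7.18 * 4.06 = 29.1508
Total violation = 5.5332 + 4.5325 + 29.1508 = 39.2165


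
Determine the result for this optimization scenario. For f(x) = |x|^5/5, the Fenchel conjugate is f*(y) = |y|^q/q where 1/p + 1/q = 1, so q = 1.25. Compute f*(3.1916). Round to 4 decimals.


The conjugate exponent q satisfies 1/p + 1/q = 1.
p = 5, so q = 5/(5 - 1) = 1.25
|y|^q = 3.1916^1.25 = 4.2659
f*(3.1916) = 4.2659 / 1.25 = 3.4127


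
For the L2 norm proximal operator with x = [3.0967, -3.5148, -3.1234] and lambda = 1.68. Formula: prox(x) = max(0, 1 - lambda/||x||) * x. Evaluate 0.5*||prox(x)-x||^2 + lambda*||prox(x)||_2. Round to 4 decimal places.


Step 1: Compute ||x||.
||x|| = 5.6302
Step 2: Compute scaling factor.
scale = max(0, 1 - 1.68/5.6302) = 0.7016
Step 3: prox(x) = [2.1727, -2.466, -2.1914]
||prox(x)|| = 3.9502
Step 4: Proximal objective.
0.5*||prox-x||^2 = 1.4112
lambda*||prox|| = 6.6363
Total = 8.0475


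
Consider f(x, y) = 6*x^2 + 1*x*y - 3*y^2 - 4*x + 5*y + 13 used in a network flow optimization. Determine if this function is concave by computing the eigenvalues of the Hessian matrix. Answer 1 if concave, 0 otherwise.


The Hessian of f(x,y) = 6*x^2 + 1*x*y - 3*y^2 - 4*x + 5*y + 13 is:
H = [[12, 1], [1, -6]]
Trace = 12 - 6 = 6
Determinant = 12*-6 - (1)^2 = -73
Discriminant = (6)^2 - 4*-73 = 328.0
Eigenvalues: lambda_1 = -6.0554, lambda_2 = 12.0554
The function is not concave.

0


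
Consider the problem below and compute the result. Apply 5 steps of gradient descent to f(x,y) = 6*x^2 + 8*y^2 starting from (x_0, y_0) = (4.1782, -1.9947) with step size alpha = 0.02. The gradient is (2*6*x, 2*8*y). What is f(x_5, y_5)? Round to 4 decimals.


Gradient descent on f(x,y) = 6*x^2 + 8*y^2.
Starting point: (4.1782, -1.9947), alpha = 0.02
Step 1: grad_x = 2*6*4.1782 = 50.1384, grad_y = 2*8*-1.9947 = -31.9152
  x_1 = 4.1782 - 0.02*50.1384 = 3.1754
  y_1 = -1.9947 - 0.02*-31.9152 = -1.3564
Step 2: grad_x = 2*6*3.1754 = 38.1052, grad_y = 2*8*-1.3564 = -21.7023
  x_2 = 3.1754 - 0.02*38.1052 = 2.4133
  y_2 = -1.3564 - 0.02*-21.7023 = -0.9223
Step 3: grad_x = 2*6*2.4133 = 28.9599, grad_y = 2*8*-0.9223 = -14.7576
  x_3 = 2.4133 - 0.02*28.9599 = 1.8341
  y_3 = -0.9223 - 0.02*-14.7576 = -0.6272
Step 4: grad_x = 2*6*1.8341 = 22.0096, grad_y = 2*8*-0.6272 = -10.0352
  x_4 = 1.8341 - 0.02*22.0096 = 1.3939
  y_4 = -0.6272 - 0.02*-10.0352 = -0.4265
Step 5: grad_x = 2*6*1.3939 = 16.7273, grad_y = 2*8*-0.4265 = -6.8239
  x_5 = 1.3939 - 0.02*16.7273 = 1.0594
  y_5 = -0.4265 - 0.02*-6.8239 = -0.29
f(1.0594, -0.29) = 6*1.0594^2 + 8*(-0.29)^2 = 7.4068


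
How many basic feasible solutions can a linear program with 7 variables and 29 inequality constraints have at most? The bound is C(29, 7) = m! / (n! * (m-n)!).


Each vertex corresponds to some choice of n active constraints out of m, so the number of vertices is at most C(m, n) = m! / (n!(m-n)!).
m = 29, n = 7
Numerator: 29 * 28 * 27 * 26 * 25 * 24 * 23
Denominator: 7! = 5040
C(29, 7) = 1560780


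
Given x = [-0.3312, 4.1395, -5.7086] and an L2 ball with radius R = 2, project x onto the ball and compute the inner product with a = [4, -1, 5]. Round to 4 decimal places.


Step 1: Compute ||x|| (intermediates to 6 decimals).
||x|| = sqrt((-0.3312)^2 + 4.1395^2 + (-5.7086)^2) = 7.059268
Step 2: Project.
Since ||x|| > R, scale = R/||x|| = 2/7.059268 = 0.283315, proj(x) = scale * x
proj(x) = [-0.093834, 1.172782, -1.617332]
Step 3: Dot product.
a^T * proj(x) = 4*(-0.093834) - 1*1.172782 + 5*(-1.617332) = -9.6348


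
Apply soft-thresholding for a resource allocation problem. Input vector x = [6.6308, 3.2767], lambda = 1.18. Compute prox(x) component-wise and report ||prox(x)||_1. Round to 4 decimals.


Soft-thresholding with lambda = 1.18:
prox(6.6308) = sign(6.6308)*max(|6.6308| - 1.18, 0) = 5.4508
prox(3.2767) = sign(3.2767)*max(|3.2767| - 1.18, 0) = 2.0967
prox(x) = [5.4508, 2.0967]
||prox(x)||_1 = 5.4508 + 2.0967 = 7.5475


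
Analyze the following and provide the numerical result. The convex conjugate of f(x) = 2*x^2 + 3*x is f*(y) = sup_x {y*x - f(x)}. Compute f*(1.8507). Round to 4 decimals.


f*(y) = sup_x {y*x - a*x^2 - b*x} = sup_x {(y-b)*x - a*x^2}
FOC: (y - b) - 2a*x = 0 => x* = (y - b)/(2a)
x* = (1.8507 - 3)/(2*2) = -0.2873
f*(1.8507) = (y-b)^2/(4a) = (1.8507 - 3)^2/(4*2)
= 1.3209/8 = 0.1651


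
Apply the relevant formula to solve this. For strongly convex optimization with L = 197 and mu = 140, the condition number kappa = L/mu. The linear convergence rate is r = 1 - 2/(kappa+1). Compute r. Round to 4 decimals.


Step 1: Compute the condition number.
kappa = L/mu = 197/140 = 1.4071
Step 2: Compute the convergence rate.
r = 1 - 2/(kappa + 1) = 1 - 2*mu/(L + mu) = (L - mu)/(L + mu) = 57/337 = 0.1691


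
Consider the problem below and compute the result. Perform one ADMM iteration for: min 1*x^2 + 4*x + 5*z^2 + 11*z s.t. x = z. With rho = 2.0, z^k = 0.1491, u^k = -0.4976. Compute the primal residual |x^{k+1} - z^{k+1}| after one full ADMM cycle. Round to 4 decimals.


ADMM iteration with rho = 2.0, z^k = 0.1491, u^k = -0.4976
Step 1: x-update.
Minimize 1*x^2 + 4*x + (2.0/2)*(x - 0.1491 - 0.4976)^2
FOC: (2*1 + 2.0)*x = -4 + 2.0*(0.1491 + 0.4976)
x^{k+1} = -0.6767
Step 2: z-update.
Minimize 5*z^2 + 11*z + (2.0/2)*(-0.6767 - z - 0.4976)^2
FOC: (2*5 + 2.0)*z = -11 + 2.0*(-0.6767 - 0.4976)
z^{k+1} = -1.1124
Step 3: u-update.
u^{k+1} = -0.4976 - 0.6767 + 1.1124 = -0.0619
Step 4: Primal residual = |-0.6767 + 1.1124| = 0.4357


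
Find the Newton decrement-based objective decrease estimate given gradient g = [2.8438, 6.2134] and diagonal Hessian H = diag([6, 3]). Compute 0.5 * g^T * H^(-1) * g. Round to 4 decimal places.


Step 1: H is diagonal, so H^(-1) * g = [0.474, 2.0711].
Step 2: g^T H^(-1) g = sum_i g_i^2 / H_ii
  = (2.8438)^2/6 + (6.2134)^2/3
  = 1.3479 + 12.8688 = 14.2166
Step 3: Objective decrease = 0.5 * g^T H^(-1) g = 7.1083


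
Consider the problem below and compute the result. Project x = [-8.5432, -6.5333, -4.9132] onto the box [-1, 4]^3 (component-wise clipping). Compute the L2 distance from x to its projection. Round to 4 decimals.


Project each component onto [-1, 4].
clip(-8.5432) = -1.0, clip(-6.5333) = -1.0, clip(-4.9132) = -1.0
Projection = [-1.0, -1.0, -1.0]
Squared diffs: [56.8999, 30.6174, 15.3131]
Distance = sqrt(102.8304) = 10.1405


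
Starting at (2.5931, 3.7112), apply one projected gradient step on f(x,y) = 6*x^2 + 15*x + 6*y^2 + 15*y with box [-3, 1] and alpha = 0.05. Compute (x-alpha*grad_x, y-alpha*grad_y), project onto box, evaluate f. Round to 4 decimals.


Step 1: Compute gradient at (2.5931, 3.7112).
grad_x = 2*6*2.5931 + 15 = 46.1172
grad_y = 2*6*3.7112 + 15 = 59.5344
Step 2: Gradient step.
x_raw = 2.5931 - 0.05*46.1172 = 0.2872
y_raw = 3.7112 - 0.05*59.5344 = 0.7345
Step 3: Project onto [-3, 1].
x_proj = clip(0.2872) = 0.2872
y_proj = clip(0.7345) = 0.7345
Step 4: Evaluate f.
f(0.2872, 0.7345) = 19.0576


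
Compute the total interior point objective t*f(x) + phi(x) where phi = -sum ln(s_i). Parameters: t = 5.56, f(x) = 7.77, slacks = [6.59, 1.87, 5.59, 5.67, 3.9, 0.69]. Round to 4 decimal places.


Step 1: Compute log-barrier.
ln values: [1.8856, 0.6259, 1.721, 1.7352, 1.361, -0.3711]
phi = -(1.8856 + 0.6259 + 1.721 + 1.7352 + 1.361 - 0.3711) = -6.9576
Step 2: Compute augmented objective.
t*f(x) = 5.56*7.77 = 43.2012
Total = 43.2012 - 6.9576 = 36.2436


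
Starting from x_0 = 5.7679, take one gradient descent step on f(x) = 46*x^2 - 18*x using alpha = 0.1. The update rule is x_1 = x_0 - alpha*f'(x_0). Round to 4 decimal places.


We compute the gradient at x_0 and apply the update.
f'(x) = 92*x - 18
f'(5.7679) = 92*5.7679 - 18 = 512.6468
x_1 = 5.7679 - 0.1*512.6468 = -45.4968


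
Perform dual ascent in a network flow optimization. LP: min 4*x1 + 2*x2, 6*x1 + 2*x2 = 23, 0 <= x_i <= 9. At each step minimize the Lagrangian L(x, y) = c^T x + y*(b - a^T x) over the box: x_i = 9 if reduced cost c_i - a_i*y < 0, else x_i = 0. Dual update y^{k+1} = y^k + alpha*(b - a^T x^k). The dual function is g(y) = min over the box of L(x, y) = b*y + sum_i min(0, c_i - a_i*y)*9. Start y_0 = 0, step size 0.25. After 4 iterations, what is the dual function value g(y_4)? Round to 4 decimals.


Dual ascent for LP: min 4*x1 + 2*x2, 6*x1 + 2*x2 = 23, 0 <= x_i <= 9
Step 1: y^k = 0.0, reduced costs: (4.0, 2.0)
  x^k = (0.0, 0.0), subgradient = b - a^T x = 23.0
  y^{k+1} = 0.0 + 0.25*23.0 = 5.75
Step 2: y^k = 5.75, reduced costs: (-30.5, -9.5)
  x^k = (9.0, 9.0), subgradient = b - a^T x = -49.0
  y^{k+1} = 5.75 + 0.25*-49.0 = -6.5
Step 3: y^k = -6.5, reduced costs: (43.0, 15.0)
  x^k = (0.0, 0.0), subgradient = b - a^T x = 23.0
  y^{k+1} = -6.5 + 0.25*23.0 = -0.75
Step 4: y^k = -0.75, reduced costs: (8.5, 3.5)
  x^k = (0.0, 0.0), subgradient = b - a^T x = 23.0
  y^{k+1} = -0.75 + 0.25*23.0 = 5.0
Dual objective at y_4 = 5.0: reduced costs (-26.0, -8.0), box minimizer x = (9.0, 9.0)
g(y_4) = b*y + (c1 - a1*y)*x1 + (c2 - a2*y)*x2 = 23*5.0 + (-26.0)*9.0 + (-8.0)*9.0 = 115.0 - 234.0 - 72.0 = -191.0


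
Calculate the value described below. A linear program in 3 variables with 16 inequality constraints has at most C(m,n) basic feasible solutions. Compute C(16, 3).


Each vertex corresponds to some choice of n active constraints out of m, so the number of vertices is at most C(m, n) = m! / (n!(m-n)!).
m = 16, n = 3
Numerator: 16 * 15 * 14
Denominator: 3! = 6
C(16, 3) = 560


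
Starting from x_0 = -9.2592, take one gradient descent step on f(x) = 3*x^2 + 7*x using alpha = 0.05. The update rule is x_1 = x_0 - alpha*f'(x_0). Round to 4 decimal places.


We compute the gradient at x_0 and apply the update.
f'(x) = 6*x + 7
f'(-9.2592) = 6*-9.2592 + 7 = -48.5552
x_1 = -9.2592 - 0.05*-48.5552 = -6.8314


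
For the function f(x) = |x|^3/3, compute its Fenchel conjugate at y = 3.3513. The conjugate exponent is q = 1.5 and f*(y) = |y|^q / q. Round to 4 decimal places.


The conjugate exponent q satisfies 1/p + 1/q = 1.
p = 3, so q = 3/(3 - 1) = 1.5
|y|^q = 3.3513^1.5 = 6.1351
f*(3.3513) = 6.1351 / 1.5 = 4.0901


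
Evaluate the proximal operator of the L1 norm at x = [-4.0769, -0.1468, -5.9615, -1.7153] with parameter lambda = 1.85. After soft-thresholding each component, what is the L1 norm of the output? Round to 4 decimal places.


Soft-thresholding with lambda = 1.85:
prox(-4.0769) = sign(-4.0769)*max(|-4.0769| - 1.85, 0) = -2.2269
prox(-0.1468) = sign(-0.1468)*max(|-0.1468| - 1.85, 0) = 0.0
prox(-5.9615) = sign(-5.9615)*max(|-5.9615| - 1.85, 0) = -4.1115
prox(-1.7153) = sign(-1.7153)*max(|-1.7153| - 1.85, 0) = 0.0
prox(x) = [-2.2269, 0.0, -4.1115, 0.0]
||prox(x)||_1 = 2.2269 + 0.0 + 4.1115 + 0.0 = 6.3384


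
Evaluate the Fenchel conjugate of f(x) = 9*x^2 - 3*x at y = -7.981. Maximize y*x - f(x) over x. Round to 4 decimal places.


f*(y) = sup_x {y*x - a*x^2 - b*x} = sup_x {(y-b)*x - a*x^2}
FOC: (y - b) - 2a*x = 0 => x* = (y - b)/(2a)
x* = (-7.981 + 3)/(2*9) = -0.2767
f*(-7.981) = (y-b)^2/(4a) = (-7.981 + 3)^2/(4*9)
= 24.8104/36 = 0.6892


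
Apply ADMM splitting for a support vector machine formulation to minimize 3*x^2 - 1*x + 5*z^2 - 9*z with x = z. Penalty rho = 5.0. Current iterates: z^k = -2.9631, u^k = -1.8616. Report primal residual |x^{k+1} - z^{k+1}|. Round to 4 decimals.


ADMM iteration with rho = 5.0, z^k = -2.9631, u^k = -1.8616
Step 1: x-update.
Minimize 3*x^2 - 1*x + (5.0/2)*(x + 2.9631 - 1.8616)^2
FOC: (2*3 + 5.0)*x = 1 + 5.0*(-2.9631 + 1.8616)
x^{k+1} = -0.4098
Step 2: z-update.
Minimize 5*z^2 - 9*z + (5.0/2)*(-0.4098 - z - 1.8616)^2
FOC: (2*5 + 5.0)*z = 9 + 5.0*(-0.4098 - 1.8616)
z^{k+1} = -0.1571
Step 3: u-update.
u^{k+1} = -1.8616 - 0.4098 + 0.1571 = -2.1142
Step 4: Primal residual = |-0.4098 + 0.1571| = 0.2526


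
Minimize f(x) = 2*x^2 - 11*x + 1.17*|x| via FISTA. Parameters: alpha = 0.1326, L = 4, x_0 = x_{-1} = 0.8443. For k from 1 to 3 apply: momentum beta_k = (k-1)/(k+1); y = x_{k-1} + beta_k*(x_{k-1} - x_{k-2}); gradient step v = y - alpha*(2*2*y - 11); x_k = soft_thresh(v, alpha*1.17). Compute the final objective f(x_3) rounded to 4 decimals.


FISTA on f(x) = 2*x^2 - 11*x + 1.17*|x|
L = 4, alpha = 0.1326
Iteration 1: beta = 0.0, y = 0.8443 + 0.0*(0.8443 - 0.8443) = 0.8443
  grad(y) = -7.6228, v = y - alpha*grad = 1.8551
  prox(v) = soft_thresh(1.8551, 0.1551) = 1.6999
Iteration 2: beta = 0.3333, y = 1.6999 + 0.3333*(1.6999 - 0.8443) = 1.9852
  grad(y) = -3.0594, v = y - alpha*grad = 2.3908
  prox(v) = soft_thresh(2.3908, 0.1551) = 2.2357
Iteration 3: beta = 0.5, y = 2.2357 + 0.5*(2.2357 - 1.6999) = 2.5036
  grad(y) = -0.9858, v = y - alpha*grad = 2.6343
  prox(v) = soft_thresh(2.6343, 0.1551) = 2.4791
f(x_3) = 2*2.4791^2 - 11*2.4791 + 1.17*|2.4791| = -12.0777


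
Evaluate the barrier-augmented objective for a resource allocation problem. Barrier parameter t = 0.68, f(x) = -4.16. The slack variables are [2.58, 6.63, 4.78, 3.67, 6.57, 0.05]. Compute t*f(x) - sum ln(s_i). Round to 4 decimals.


Step 1: Compute log-barrier.
ln values: [0.9478, 1.8916, 1.5644, 1.3002, 1.8825, -2.9957]
phi = -(0.9478 + 1.8916 + 1.5644 + 1.3002 + 1.8825 - 2.9957) = -4.5908
Step 2: Compute augmented objective.
t*f(x) = 0.68*-4.16 = -2.8288
Total = -2.8288 - 4.5908 = -7.4196


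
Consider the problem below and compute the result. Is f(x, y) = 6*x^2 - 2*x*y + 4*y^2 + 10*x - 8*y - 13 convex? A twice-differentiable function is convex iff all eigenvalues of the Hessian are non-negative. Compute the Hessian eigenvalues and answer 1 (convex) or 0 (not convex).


The Hessian of f(x,y) = 6*x^2 - 2*x*y + 4*y^2 + 10*x - 8*y - 13 is:
H = [[12, -2], [-2, 8]]
Trace = 12 + 8 = 20
Determinant = 12*8 - (-2)^2 = 92
Discriminant = (20)^2 - 4*92 = 32.0
Eigenvalues: lambda_1 = 7.1716, lambda_2 = 12.8284
The function is convex.

1


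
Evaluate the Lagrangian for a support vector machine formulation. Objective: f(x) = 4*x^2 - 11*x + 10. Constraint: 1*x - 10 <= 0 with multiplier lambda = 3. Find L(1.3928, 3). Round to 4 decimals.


Step 1: Evaluate f(x).
f(1.3928) = 4*1.3928^2 - 11*1.3928 + 10 = 2.4388
Step 2: Evaluate g(x).
g(1.3928) = 1*1.3928 - 10 = -8.6072
Step 3: Compute Lagrangian.
L = 2.4388 + 3*-8.6072 = -23.3828


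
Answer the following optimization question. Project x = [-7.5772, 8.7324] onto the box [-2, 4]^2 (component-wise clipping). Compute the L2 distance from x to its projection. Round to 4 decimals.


Project each component onto [-2, 4].
clip(-7.5772) = -2.0, clip(8.7324) = 4.0
Projection = [-2.0, 4.0]
Squared diffs: [31.1052, 22.3956]
Distance = sqrt(53.5008) = 7.3144


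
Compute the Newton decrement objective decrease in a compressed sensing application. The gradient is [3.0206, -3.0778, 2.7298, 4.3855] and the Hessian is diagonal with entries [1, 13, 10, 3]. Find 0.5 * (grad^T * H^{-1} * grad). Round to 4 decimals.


Step 1: H is diagonal, so H^(-1) * g = [3.0206, -0.2368, 0.273, 1.4618].
Step 2: g^T H^(-1) g = sum_i g_i^2 / H_ii
  = (3.0206)^2/1 + (-3.0778)^2/13 + (2.7298)^2/10 + (4.3855)^2/3
  = 9.124 + 0.7287 + 0.7452 + 6.4109 = 17.0088
Step 3: Objective decrease = 0.5 * g^T H^(-1) g = 8.5044


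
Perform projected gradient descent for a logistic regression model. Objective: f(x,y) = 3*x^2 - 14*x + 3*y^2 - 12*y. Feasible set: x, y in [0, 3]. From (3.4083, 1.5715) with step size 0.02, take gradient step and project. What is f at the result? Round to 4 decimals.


Step 1: Compute gradient at (3.4083, 1.5715).
grad_x = 2*3*3.4083 - 14 = 6.4498
grad_y = 2*3*1.5715 - 12 = -2.571
Step 2: Gradient step.
x_raw = 3.4083 - 0.02*6.4498 = 3.2793
y_raw = 1.5715 - 0.02*-2.571 = 1.6229
Step 3: Project onto [0, 3].
x_proj = clip(3.2793) = 3.0
y_proj = clip(1.6229) = 1.6229
Step 4: Evaluate f.
f(3.0, 1.6229) = -26.5734


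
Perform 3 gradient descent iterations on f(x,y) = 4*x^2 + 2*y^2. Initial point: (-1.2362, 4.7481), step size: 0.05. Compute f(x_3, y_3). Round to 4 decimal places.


Gradient descent on f(x,y) = 4*x^2 + 2*y^2.
Starting point: (-1.2362, 4.7481), alpha = 0.05
Step 1: grad_x = 2*4*-1.2362 = -9.8896, grad_y = 2*2*4.7481 = 18.9924
  x_1 = -1.2362 - 0.05*-9.8896 = -0.7417
  y_1 = 4.7481 - 0.05*18.9924 = 3.7985
Step 2: grad_x = 2*4*-0.7417 = -5.9338, grad_y = 2*2*3.7985 = 15.1939
  x_2 = -0.7417 - 0.05*-5.9338 = -0.445
  y_2 = 3.7985 - 0.05*15.1939 = 3.0388
Step 3: grad_x = 2*4*-0.445 = -3.5603, grad_y = 2*2*3.0388 = 12.1551
  x_3 = -0.445 - 0.05*-3.5603 = -0.267
  y_3 = 3.0388 - 0.05*12.1551 = 2.431
f(-0.267, 2.431) = 4*(-0.267)^2 + 2*2.431^2 = 12.105


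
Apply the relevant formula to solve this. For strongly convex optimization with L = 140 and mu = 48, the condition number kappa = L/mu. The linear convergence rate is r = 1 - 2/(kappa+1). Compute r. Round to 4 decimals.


Step 1: Compute the condition number.
kappa = L/mu = 140/48 = 2.9167
Step 2: Compute the convergence rate.
r = 1 - 2/(kappa + 1) = 1 - 2*mu/(L + mu) = (L - mu)/(L + mu) = 92/188 = 0.4894


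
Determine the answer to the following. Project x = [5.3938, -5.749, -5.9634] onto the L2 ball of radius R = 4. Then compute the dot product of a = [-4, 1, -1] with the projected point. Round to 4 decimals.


Step 1: Compute ||x|| (intermediates to 6 decimals).
||x|| = sqrt(5.3938^2 + (-5.749)^2 + (-5.9634)^2) = 9.884646
Step 2: Project.
Since ||x|| > R, scale = R/||x|| = 4/9.884646 = 0.404668, proj(x) = scale * x
proj(x) = [2.182698, -2.326436, -2.413197]
Step 3: Dot product.
a^T * proj(x) = -4*2.182698 + 1*(-2.326436) - 1*(-2.413197) = -8.644


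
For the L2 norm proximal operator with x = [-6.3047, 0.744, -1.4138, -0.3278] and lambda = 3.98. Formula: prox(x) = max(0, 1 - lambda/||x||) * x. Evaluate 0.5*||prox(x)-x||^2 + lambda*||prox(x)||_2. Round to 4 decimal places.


Step 1: Compute ||x||.
||x|| = 6.5122
Step 2: Compute scaling factor.
scale = max(0, 1 - 3.98/6.5122) = 0.3888
Step 3: prox(x) = [-2.4515, 0.2893, -0.5497, -0.1275]
||prox(x)|| = 2.5322
Step 4: Proximal objective.
0.5*||prox-x||^2 = 7.9202
lambda*||prox|| = 10.0782
Total = 17.9985


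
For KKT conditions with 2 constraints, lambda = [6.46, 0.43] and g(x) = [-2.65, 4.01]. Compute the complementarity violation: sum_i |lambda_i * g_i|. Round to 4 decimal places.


KKT complementary slackness check:
lambda_1 * g_1 = 6.46 * -2.65 = -17.119
lambda_2 * g_2 = 0.43 * 4.01 = 1.7243
Total violation = 17.119 + 1.7243 = 18.8433


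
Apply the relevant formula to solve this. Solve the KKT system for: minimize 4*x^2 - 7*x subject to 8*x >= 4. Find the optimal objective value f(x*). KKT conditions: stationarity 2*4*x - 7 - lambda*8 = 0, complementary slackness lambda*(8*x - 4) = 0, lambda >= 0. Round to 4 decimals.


Step 1: Try lambda = 0 (constraint inactive).
Stationarity: 2*4*x - 7 = 0
x* = 7/(2*4) = 0.875
Check constraint: 8*0.875 = 7.0 >= 4 -- satisfied.
Step 2: Compute optimal value.
f(x*) = 4*0.875^2 - 7*0.875 = -3.0625


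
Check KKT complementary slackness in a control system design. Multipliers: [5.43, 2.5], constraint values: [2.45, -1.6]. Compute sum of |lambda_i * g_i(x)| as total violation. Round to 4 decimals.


KKT complementary slackness check:
lambda_1 * g_1 = 5.43 * 2.45 = 13.3035
lambda_2 * g_2 = 2.5 * -1.6 = -4.0
Total violation = 13.3035 + 4.0 = 17.3035


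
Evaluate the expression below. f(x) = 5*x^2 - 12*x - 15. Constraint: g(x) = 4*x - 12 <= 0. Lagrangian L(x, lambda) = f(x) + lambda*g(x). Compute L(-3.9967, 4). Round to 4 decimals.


Step 1: Evaluate f(x).
f(-3.9967) = 5*(-3.9967)^2 - 12*(-3.9967) - 15 = 112.8285
Step 2: Evaluate g(x).
g(-3.9967) = 4*-3.9967 - 12 = -27.9868
Step 3: Compute Lagrangian.
L = 112.8285 + 4*-27.9868 = 0.8813


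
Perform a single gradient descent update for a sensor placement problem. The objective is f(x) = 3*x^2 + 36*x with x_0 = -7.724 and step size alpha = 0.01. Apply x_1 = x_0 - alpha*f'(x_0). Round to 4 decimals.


We compute the gradient at x_0 and apply the update.
f'(x) = 6*x + 36
f'(-7.724) = 6*-7.724 + 36 = -10.344
x_1 = -7.724 - 0.01*-10.344 = -7.6206


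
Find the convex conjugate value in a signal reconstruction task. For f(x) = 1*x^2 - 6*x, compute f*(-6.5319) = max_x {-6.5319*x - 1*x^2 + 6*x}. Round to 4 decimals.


f*(y) = sup_x {y*x - a*x^2 - b*x} = sup_x {(y-b)*x - a*x^2}
FOC: (y - b) - 2a*x = 0 => x* = (y - b)/(2a)
x* = (-6.5319 + 6)/(2*1) = -0.266
f*(-6.5319) = (y-b)^2/(4a) = (-6.5319 + 6)^2/(4*1)
= 0.2829/4 = 0.0707


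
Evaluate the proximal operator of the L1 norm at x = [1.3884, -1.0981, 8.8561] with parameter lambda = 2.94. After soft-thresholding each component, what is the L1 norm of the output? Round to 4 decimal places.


Soft-thresholding with lambda = 2.94:
prox(1.3884) = sign(1.3884)*max(|1.3884| - 2.94, 0) = 0.0
prox(-1.0981) = sign(-1.0981)*max(|-1.0981| - 2.94, 0) = 0.0
prox(8.8561) = sign(8.8561)*max(|8.8561| - 2.94, 0) = 5.9161
prox(x) = [0.0, 0.0, 5.9161]
||prox(x)||_1 = 0.0 + 0.0 + 5.9161 = 5.9161


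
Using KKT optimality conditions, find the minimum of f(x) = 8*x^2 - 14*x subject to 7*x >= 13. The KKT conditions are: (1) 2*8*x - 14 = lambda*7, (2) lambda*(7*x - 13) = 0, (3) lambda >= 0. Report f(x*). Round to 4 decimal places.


Step 1: Try lambda = 0 (constraint inactive).
x_unc = 14/(2*8) = 0.875
Check: 7*0.875 = 6.125 < 13 -- violated!
Step 2: Constraint must be active: 7*x = 13
x* = 13/7 = 1.8571 (rounded; the exact value 13/7 is used below)
lambda = (2*8*(13/7) - 14)/7 = 2.2449
Step 3: Compute optimal value.
f(x*) = 8*(13/7)^2 - 14*(13/7) = 1.5918


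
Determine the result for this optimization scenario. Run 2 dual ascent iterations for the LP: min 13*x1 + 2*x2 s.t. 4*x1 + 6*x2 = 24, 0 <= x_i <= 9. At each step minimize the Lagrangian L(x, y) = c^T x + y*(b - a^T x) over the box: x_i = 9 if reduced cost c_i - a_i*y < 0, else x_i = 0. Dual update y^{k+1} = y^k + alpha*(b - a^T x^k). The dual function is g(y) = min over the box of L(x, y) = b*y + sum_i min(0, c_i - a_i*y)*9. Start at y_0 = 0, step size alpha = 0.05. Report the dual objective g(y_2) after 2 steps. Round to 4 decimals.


Dual ascent for LP: min 13*x1 + 2*x2, 4*x1 + 6*x2 = 24, 0 <= x_i <= 9
Step 1: y^k = 0.0, reduced costs: (13.0, 2.0)
  x^k = (0.0, 0.0), subgradient = b - a^T x = 24.0
  y^{k+1} = 0.0 + 0.05*24.0 = 1.2
Step 2: y^k = 1.2, reduced costs: (8.2, -5.2)
  x^k = (0.0, 9.0), subgradient = b - a^T x = -30.0
  y^{k+1} = 1.2 + 0.05*-30.0 = -0.3
Dual objective at y_2 = -0.3: reduced costs (14.2, 3.8), box minimizer x = (0.0, 0.0)
g(y_2) = b*y + (c1 - a1*y)*x1 + (c2 - a2*y)*x2 = 24*(-0.3) + 14.2*0.0 + 3.8*0.0 = -7.2 + 0.0 + 0.0 = -7.2


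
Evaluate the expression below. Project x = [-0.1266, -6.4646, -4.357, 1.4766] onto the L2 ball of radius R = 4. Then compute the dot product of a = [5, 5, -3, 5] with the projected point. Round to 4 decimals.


Step 1: Compute ||x|| (intermediates to 6 decimals).
||x|| = sqrt((-0.1266)^2 + (-6.4646)^2 + (-4.357)^2 + 1.4766^2) = 7.935419
Step 2: Project.
Since ||x|| > R, scale = R/||x|| = 4/7.935419 = 0.504069, proj(x) = scale * x
proj(x) = [-0.063815, -3.258604, -2.196229, 0.744308]
Step 3: Dot product.
a^T * proj(x) = 5*(-0.063815) + 5*(-3.258604) - 3*(-2.196229) + 5*0.744308 = -6.3019


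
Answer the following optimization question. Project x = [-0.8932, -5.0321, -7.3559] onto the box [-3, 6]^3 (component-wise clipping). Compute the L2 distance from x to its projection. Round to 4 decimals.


Project each component onto [-3, 6].
clip(-0.8932) = -0.8932, clip(-5.0321) = -3.0, clip(-7.3559) = -3.0
Projection = [-0.8932, -3.0, -3.0]
Squared diffs: [0.0, 4.1294, 18.9739]
Distance = sqrt(23.1033) = 4.8066


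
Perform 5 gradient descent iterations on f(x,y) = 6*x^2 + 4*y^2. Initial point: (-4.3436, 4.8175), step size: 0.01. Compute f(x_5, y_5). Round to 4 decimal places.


Gradient descent on f(x,y) = 6*x^2 + 4*y^2.
Starting point: (-4.3436, 4.8175), alpha = 0.01
Step 1: grad_x = 2*6*-4.3436 = -52.1232, grad_y = 2*4*4.8175 = 38.54
  x_1 = -4.3436 - 0.01*-52.1232 = -3.8224
  y_1 = 4.8175 - 0.01*38.54 = 4.4321
Step 2: grad_x = 2*6*-3.8224 = -45.8684, grad_y = 2*4*4.4321 = 35.4568
  x_2 = -3.8224 - 0.01*-45.8684 = -3.3637
  y_2 = 4.4321 - 0.01*35.4568 = 4.0775
Step 3: grad_x = 2*6*-3.3637 = -40.3642, grad_y = 2*4*4.0775 = 32.6203
  x_3 = -3.3637 - 0.01*-40.3642 = -2.96
  y_3 = 4.0775 - 0.01*32.6203 = 3.7513
Step 4: grad_x = 2*6*-2.96 = -35.5205, grad_y = 2*4*3.7513 = 30.0106
  x_4 = -2.96 - 0.01*-35.5205 = -2.6048
  y_4 = 3.7513 - 0.01*30.0106 = 3.4512
Step 5: grad_x = 2*6*-2.6048 = -31.258, grad_y = 2*4*3.4512 = 27.6098
  x_5 = -2.6048 - 0.01*-31.258 = -2.2923
  y_5 = 3.4512 - 0.01*27.6098 = 3.1751
f(-2.2923, 3.1751) = 6*(-2.2923)^2 + 4*3.1751^2 = 71.8523


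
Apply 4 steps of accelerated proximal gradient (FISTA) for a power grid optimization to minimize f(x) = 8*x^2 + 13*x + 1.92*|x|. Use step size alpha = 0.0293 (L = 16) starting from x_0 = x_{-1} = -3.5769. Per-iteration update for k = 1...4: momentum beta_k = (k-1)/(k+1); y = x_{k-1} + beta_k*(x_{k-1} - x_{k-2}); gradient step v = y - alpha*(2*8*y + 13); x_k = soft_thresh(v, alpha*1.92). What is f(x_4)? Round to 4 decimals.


FISTA on f(x) = 8*x^2 + 13*x + 1.92*|x|
L = 16, alpha = 0.0293
Iteration 1: beta = 0.0, y = -3.5769 + 0.0*(-3.5769 + 3.5769) = -3.5769
  grad(y) = -44.2304, v = y - alpha*grad = -2.2809
  prox(v) = soft_thresh(-2.2809, 0.0563) = -2.2247
Iteration 2: beta = 0.3333, y = -2.2247 + 0.3333*(-2.2247 + 3.5769) = -1.774
  grad(y) = -15.3833, v = y - alpha*grad = -1.3232
  prox(v) = soft_thresh(-1.3232, 0.0563) = -1.267
Iteration 3: beta = 0.5, y = -1.267 + 0.5*(-1.267 + 2.2247) = -0.7881
  grad(y) = 0.3903, v = y - alpha*grad = -0.7995
  prox(v) = soft_thresh(-0.7995, 0.0563) = -0.7433
Iteration 4: beta = 0.6, y = -0.7433 + 0.6*(-0.7433 + 1.267) = -0.4291
  grad(y) = 6.1348, v = y - alpha*grad = -0.6088
  prox(v) = soft_thresh(-0.6088, 0.0563) = -0.5526
f(x_4) = 8*(-0.5526)^2 + 13*(-0.5526) + 1.92*|-0.5526| = -3.6798


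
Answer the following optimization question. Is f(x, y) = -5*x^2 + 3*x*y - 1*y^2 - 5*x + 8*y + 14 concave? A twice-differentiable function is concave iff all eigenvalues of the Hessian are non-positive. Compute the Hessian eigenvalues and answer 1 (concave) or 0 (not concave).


The Hessian of f(x,y) = -5*x^2 + 3*x*y - 1*y^2 - 5*x + 8*y + 14 is:
H = [[-10, 3], [3, -2]]
Trace = -10 - 2 = -12
Determinant = -10*-2 - (3)^2 = 11
Discriminant = (-12)^2 - 4*11 = 100.0
Eigenvalues: lambda_1 = -11.0, lambda_2 = -1.0
The function is concave.

1


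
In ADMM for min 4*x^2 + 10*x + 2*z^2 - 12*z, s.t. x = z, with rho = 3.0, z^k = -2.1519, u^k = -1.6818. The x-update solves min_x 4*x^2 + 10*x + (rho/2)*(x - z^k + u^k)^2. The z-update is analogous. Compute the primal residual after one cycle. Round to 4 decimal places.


ADMM iteration with rho = 3.0, z^k = -2.1519, u^k = -1.6818
Step 1: x-update.
Minimize 4*x^2 + 10*x + (3.0/2)*(x + 2.1519 - 1.6818)^2
FOC: (2*4 + 3.0)*x = -10 + 3.0*(-2.1519 + 1.6818)
x^{k+1} = -1.0373
Step 2: z-update.
Minimize 2*z^2 - 12*z + (3.0/2)*(-1.0373 - z - 1.6818)^2
FOC: (2*2 + 3.0)*z = 12 + 3.0*(-1.0373 - 1.6818)
z^{k+1} = 0.549
Step 3: u-update.
u^{k+1} = -1.6818 - 1.0373 - 0.549 = -3.2681
Step 4: Primal residual = |-1.0373 - 0.549| = 1.5863


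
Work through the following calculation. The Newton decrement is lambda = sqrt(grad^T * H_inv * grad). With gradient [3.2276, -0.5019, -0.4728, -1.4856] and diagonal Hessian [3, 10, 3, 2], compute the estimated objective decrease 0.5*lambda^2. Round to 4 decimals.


Step 1: H is diagonal, so H^(-1) * g = [1.0759, -0.0502, -0.1576, -0.7428].
Step 2: g^T H^(-1) g = sum_i g_i^2 / H_ii
  = (3.2276)^2/3 + (-0.5019)^2/10 + (-0.4728)^2/3 + (-1.4856)^2/2
  = 3.4725 + 0.0252 + 0.0745 + 1.1035 = 4.6757
Step 3: Objective decrease = 0.5 * g^T H^(-1) g = 2.3378


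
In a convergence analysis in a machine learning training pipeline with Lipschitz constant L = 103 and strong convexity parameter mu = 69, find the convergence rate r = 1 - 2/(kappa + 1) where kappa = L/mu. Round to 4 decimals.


Step 1: Compute the condition number.
kappa = L/mu = 103/69 = 1.4928
Step 2: Compute the convergence rate.
r = 1 - 2/(kappa + 1) = 1 - 2*mu/(L + mu) = (L - mu)/(L + mu) = 34/172 = 0.1977


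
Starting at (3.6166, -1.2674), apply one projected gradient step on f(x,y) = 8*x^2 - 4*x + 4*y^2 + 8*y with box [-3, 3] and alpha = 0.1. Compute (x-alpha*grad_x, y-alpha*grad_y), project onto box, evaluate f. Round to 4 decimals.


Step 1: Compute gradient at (3.6166, -1.2674).
grad_x = 2*8*3.6166 - 4 = 53.8656
grad_y = 2*4*-1.2674 + 8 = -2.1392
Step 2: Gradient step.
x_raw = 3.6166 - 0.1*53.8656 = -1.77
y_raw = -1.2674 - 0.1*-2.1392 = -1.0535
Step 3: Project onto [-3, 3].
x_proj = clip(-1.77) = -1.77
y_proj = clip(-1.0535) = -1.0535
Step 4: Evaluate f.
f(-1.77, -1.0535) = 28.1533
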